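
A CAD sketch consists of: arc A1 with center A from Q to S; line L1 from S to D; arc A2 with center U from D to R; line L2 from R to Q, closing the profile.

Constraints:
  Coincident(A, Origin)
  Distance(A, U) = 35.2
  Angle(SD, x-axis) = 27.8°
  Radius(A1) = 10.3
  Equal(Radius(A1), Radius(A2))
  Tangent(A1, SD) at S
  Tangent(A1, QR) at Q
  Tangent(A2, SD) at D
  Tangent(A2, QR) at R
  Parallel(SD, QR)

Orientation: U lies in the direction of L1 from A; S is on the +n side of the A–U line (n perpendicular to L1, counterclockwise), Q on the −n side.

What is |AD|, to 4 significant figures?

36.68

Tangency of A1 to both parallel lines with radius 10.3 puts S and Q at A ± 10.3·n: S = (-4.804, 9.111), Q = (4.804, -9.111). Equal radii place D and R the same way about U: D = U + 10.3·n = (26.33, 25.53), R = U − 10.3·n = (35.94, 7.306). Then |AD| = |D − A| = 36.68.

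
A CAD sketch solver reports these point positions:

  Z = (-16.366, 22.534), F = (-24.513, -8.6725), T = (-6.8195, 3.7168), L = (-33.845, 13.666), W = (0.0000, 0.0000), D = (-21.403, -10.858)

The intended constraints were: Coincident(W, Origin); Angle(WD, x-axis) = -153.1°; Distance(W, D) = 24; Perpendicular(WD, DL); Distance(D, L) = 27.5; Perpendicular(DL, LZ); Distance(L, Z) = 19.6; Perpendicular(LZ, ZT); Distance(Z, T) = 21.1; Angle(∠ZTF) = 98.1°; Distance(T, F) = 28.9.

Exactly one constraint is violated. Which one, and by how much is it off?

Distance(T, F) = 28.9 — off by 7.30.

W = (0.00, 0.00) ✓; WD at -153.1° ✓; |WD| = 24.00 ✓; ∠(WD, DL) = 90.00° ✓; |DL| = 27.50 ✓; ∠(DL, LZ) = 90.00° ✓; |LZ| = 19.60 ✓; ∠(LZ, ZT) = 90.00° ✓; |ZT| = 21.10 ✓; ∠ZTF = 98.10° ✓; |TF| = 21.60 ✗.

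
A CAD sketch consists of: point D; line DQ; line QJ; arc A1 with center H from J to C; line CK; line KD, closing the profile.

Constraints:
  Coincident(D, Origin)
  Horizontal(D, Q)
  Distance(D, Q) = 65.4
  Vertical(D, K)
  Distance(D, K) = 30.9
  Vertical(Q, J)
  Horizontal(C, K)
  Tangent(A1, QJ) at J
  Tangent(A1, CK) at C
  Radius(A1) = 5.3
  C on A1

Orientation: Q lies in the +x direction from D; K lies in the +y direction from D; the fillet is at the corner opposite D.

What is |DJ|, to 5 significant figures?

70.232

D is at the origin; DQ is horizontal with |DQ| = 65.4 and Q on the +x side, so Q = (65.400, 0.0000). D and K share the same x with |DK| = 30.9 and K on the +y side, so K = (0.0000, 30.900). The virtual corner opposite D is at (65.400, 30.900). A1 meets QJ tangentially, so HJ is at right angles to QJ and A1 meets CK tangentially, so HC is at right angles to CK, with radius 5.3, so the center H sits 5.3 in from both sides at H = (60.100, 25.600). That places the tangent points at J = (65.400, 25.600) on QJ and C = (60.100, 30.900) on CK. Then |DJ| = |J − D| = 70.232.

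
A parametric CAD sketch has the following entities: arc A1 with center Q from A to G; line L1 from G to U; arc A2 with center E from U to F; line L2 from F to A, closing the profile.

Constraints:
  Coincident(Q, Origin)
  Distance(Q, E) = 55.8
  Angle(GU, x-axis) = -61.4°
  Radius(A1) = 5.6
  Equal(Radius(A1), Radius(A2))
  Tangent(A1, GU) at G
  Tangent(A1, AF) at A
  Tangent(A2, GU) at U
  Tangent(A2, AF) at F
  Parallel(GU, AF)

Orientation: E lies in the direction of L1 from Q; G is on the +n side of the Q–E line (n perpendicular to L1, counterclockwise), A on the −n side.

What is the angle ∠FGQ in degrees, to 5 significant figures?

78.651°

The slot axis is L1's direction at -61.4°, so u = (cos -61.4°, sin -61.4°) = (0.47869, -0.87798) and n = (−sin -61.4°, cos -61.4°) = (0.87798, 0.47869). Q is at the origin and E lies 55.8 along u from Q, so E = 55.8·u = (26.711, -48.991). Tangency of A1 to both parallel lines with radius 5.6 puts G and A at Q ± 5.6·n: G = (4.9167, 2.6807), A = (-4.9167, -2.6807). Equal radii place U and F the same way about E: U = E + 5.6·n = (31.628, -46.311), F = E − 5.6·n = (21.794, -51.672). Then cos ∠FGQ = GF·GQ / (|GF||GQ|), giving 78.651°.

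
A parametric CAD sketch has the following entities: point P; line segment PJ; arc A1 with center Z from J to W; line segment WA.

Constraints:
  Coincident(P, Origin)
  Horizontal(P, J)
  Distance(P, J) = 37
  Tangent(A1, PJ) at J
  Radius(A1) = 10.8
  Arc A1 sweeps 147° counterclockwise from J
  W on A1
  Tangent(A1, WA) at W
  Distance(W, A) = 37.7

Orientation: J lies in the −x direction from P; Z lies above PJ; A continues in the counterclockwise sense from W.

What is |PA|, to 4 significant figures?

74.61

P is at the origin; PJ is horizontal with |PJ| = 37.0 and J on the −x side, so J = (-37.00, 0.000). A1 meets PJ tangentially, so ZJ is at right angles to PJ, so Z = J + (0, 10.8) = (-37.00, 10.80). On A1, J sits at bearing -90° from Z; a 147° counterclockwise sweep puts W at bearing 57°, so W = Z + 10.8·(cos 57°, sin 57°) = (-31.12, 19.86). Since A1 is tangent to WA there, ZW ⟂ WA, so WA runs along (−sin 57°, cos 57°); with |WA| = 37.7, A = (-62.74, 40.39). Then |PA| = |A − P| = 74.61.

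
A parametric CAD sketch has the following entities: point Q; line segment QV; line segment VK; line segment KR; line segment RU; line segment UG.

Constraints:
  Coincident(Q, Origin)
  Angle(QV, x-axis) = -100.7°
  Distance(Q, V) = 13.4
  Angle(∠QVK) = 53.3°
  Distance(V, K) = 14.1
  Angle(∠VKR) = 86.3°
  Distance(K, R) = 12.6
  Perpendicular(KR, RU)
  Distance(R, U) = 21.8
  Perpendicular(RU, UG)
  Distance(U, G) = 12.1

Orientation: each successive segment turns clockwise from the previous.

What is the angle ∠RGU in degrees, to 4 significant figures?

60.97°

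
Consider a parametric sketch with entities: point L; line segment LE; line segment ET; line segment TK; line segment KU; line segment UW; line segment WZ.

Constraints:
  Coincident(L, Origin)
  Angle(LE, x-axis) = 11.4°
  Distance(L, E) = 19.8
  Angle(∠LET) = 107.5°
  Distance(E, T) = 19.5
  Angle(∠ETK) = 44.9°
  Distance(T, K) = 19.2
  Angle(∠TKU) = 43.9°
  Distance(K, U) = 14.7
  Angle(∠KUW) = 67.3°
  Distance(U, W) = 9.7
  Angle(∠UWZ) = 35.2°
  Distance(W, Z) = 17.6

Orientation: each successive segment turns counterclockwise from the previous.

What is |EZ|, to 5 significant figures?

6.6056

L is at the origin; LE runs at 11.4° with length 19.8, so E = (19.409, 3.9136). ∠LET = 107.5° gives ET at 83.900° from the x-axis; with |ET| = 19.5, T = (21.482, 23.303). ∠ETK = 44.9° gives TK at -141.00° from the x-axis; with |TK| = 19.2, K = (6.5603, 11.220). ∠TKU = 43.9° gives KU at -4.9000° from the x-axis; with |KU| = 14.7, U = (21.207, 9.9646). ∠KUW = 67.3° gives UW at 107.80° from the x-axis; with |UW| = 9.7, W = (18.241, 19.200). ∠UWZ = 35.2° gives WZ at -107.40° from the x-axis; with |WZ| = 17.6, Z = (12.978, 2.4057). Then |EZ| = |Z − E| = 6.6056.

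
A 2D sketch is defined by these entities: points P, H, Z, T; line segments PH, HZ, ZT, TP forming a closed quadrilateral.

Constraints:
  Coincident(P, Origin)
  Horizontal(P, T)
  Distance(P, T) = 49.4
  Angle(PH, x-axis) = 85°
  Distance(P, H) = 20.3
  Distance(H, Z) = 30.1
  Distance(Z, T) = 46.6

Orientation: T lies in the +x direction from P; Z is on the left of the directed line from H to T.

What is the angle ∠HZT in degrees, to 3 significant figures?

81.8°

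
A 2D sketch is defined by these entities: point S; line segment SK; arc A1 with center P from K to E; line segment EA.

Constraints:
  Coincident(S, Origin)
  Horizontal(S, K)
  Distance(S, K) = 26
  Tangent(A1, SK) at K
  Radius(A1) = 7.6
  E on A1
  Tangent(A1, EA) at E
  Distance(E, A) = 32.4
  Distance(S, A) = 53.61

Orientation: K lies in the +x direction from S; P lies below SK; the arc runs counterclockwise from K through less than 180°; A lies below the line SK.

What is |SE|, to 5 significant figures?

22.733

S is at the origin; SK is horizontal with |SK| = 26.0 and K on the +x side, so K = (26.000, 0.0000). Tangency of A1 to SK means the radius PK is perpendicular to SK, so P = K + (0, -7.6) = (26.000, -7.6000). Since PE ⟂ EA (tangency), |PA| = √(7.6² + 32.4²) = 33.279 regardless of where E sits on A1. So A lies on both circle(S, 53.61) and circle(P, 33.279); the below-SK intersection is A = (36.644, -39.131). E is the foot of the tangent from A: E = (19.545, -11.611).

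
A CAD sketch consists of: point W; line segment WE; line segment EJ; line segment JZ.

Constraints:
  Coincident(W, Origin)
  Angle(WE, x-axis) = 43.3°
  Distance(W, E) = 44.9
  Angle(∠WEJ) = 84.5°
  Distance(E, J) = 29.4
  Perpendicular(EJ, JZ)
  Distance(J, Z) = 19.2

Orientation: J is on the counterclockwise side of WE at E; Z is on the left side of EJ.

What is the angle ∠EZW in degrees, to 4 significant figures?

78.60°

W is at the origin; WE runs at 43.3° with length 44.9, so E = 44.9·(cos 43.3°, sin 43.3°) = (32.68, 30.79). ∠WEJ = 84.5°, so EJ runs at 43.3° + (180° − 84.5°) = 138.8° from the x-axis; with |EJ| = 29.4, J = E + 29.4·(cos 138.8°, sin 138.8°) = (10.56, 50.16). EJ ⟂ JZ; with |JZ| = 19.2 on the left of EJ, Z = J + 19.2·(-0.6587, -0.7524) = (-2.091, 35.71). Then cos ∠EZW = ZE·ZW / (|ZE||ZW|), giving 78.60°.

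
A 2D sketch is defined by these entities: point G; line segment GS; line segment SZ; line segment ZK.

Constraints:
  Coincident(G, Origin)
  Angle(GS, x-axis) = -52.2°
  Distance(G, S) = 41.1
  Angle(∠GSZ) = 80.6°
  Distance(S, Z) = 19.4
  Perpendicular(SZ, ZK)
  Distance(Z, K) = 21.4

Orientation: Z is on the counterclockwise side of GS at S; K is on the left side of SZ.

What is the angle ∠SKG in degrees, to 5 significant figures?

104.28°

∠GSZ = 80.6°, so SZ runs at -52.2° + (180° − 80.6°) = 47.200° from the x-axis; with |SZ| = 19.4, Z = S + 19.4·(cos 47.200°, sin 47.200°) = (38.372, -18.241). The perpendicularity gives ZK at right angles to SZ; with |ZK| = 21.4 on the left of SZ, K = Z + 21.4·(-0.73373, 0.67944) = (22.670, -3.7010). Then cos ∠SKG = KS·KG / (|KS||KG|), giving 104.28°.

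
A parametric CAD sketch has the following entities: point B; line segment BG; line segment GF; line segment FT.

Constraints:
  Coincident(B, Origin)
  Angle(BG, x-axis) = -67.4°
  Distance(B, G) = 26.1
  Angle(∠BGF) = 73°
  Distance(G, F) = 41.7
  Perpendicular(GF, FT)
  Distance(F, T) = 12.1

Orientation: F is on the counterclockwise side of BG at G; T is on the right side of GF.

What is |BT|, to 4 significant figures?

50.34

B is at the origin; BG runs at -67.4° with length 26.1, so G = 26.1·(cos -67.4°, sin -67.4°) = (10.03, -24.10). ∠BGF = 73.0°, so GF runs at -67.4° + (180° − 73.0°) = 39.60° from the x-axis; with |GF| = 41.7, F = G + 41.7·(cos 39.60°, sin 39.60°) = (42.16, 2.485). The perpendicularity gives FT at right angles to GF; with |FT| = 12.1 on the right of GF, T = F + 12.1·(0.6374, -0.7705) = (49.87, -6.838). Then |BT| = |T − B| = 50.34.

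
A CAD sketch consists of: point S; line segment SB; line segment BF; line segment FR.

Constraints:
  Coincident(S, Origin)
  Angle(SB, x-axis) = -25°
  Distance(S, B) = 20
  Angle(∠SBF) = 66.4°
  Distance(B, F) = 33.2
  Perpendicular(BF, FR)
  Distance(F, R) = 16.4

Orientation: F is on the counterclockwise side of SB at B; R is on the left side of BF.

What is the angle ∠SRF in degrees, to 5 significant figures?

94.375°

S is at the origin; SB runs at -25.0° with length 20.0, so B = 20.0·(cos -25.0°, sin -25.0°) = (18.126, -8.4524). ∠SBF = 66.4°, so BF runs at -25.0° + (180° − 66.4°) = 88.600° from the x-axis; with |BF| = 33.2, F = B + 33.2·(cos 88.600°, sin 88.600°) = (18.937, 24.738). BF is perpendicular to FR; with |FR| = 16.4 on the left of BF, R = F + 16.4·(-0.99970, 0.024432) = (2.5422, 25.138). Then cos ∠SRF = RS·RF / (|RS||RF|), giving 94.375°.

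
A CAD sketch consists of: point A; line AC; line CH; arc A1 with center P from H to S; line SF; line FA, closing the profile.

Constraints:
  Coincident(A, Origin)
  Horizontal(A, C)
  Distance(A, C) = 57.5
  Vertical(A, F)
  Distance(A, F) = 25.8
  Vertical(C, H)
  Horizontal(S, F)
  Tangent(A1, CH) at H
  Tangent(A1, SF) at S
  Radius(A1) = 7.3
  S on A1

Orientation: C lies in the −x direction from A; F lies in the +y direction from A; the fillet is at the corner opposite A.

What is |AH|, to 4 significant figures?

60.40

A is at the origin; A and C share the same y with |AC| = 57.5 and C on the −x side, so C = (-57.50, 0.000). A and F share the same x with |AF| = 25.8 and F on the +y side, so F = (0.000, 25.80). The virtual corner opposite A is at (-57.50, 25.80). A1 meets CH tangentially, so PH is at right angles to CH and tangency of A1 to SF means the radius PS is perpendicular to SF, with radius 7.3, so the center P sits 7.3 in from both sides at P = (-50.20, 18.50). That places the tangent points at H = (-57.50, 18.50) on CH and S = (-50.20, 25.80) on SF. Then |AH| = |H − A| = 60.40.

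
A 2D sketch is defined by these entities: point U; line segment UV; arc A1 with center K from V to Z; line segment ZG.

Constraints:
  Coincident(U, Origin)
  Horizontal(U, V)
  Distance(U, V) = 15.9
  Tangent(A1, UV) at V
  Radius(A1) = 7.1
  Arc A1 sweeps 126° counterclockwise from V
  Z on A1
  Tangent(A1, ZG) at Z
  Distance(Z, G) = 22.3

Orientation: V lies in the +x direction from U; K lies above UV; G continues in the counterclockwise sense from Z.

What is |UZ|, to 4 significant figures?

24.40

U is at the origin; U and V share the same y with |UV| = 15.9 and V on the +x side, so V = (15.90, 0.000). A1 meets UV tangentially, so KV is at right angles to UV, so K = V + (0, 7.1) = (15.90, 7.100). On A1, V sits at bearing -90° from K; a 126° counterclockwise sweep puts Z at bearing 36°, so Z = K + 7.1·(cos 36°, sin 36°) = (21.64, 11.27). Then |UZ| = |Z − U| = 24.40.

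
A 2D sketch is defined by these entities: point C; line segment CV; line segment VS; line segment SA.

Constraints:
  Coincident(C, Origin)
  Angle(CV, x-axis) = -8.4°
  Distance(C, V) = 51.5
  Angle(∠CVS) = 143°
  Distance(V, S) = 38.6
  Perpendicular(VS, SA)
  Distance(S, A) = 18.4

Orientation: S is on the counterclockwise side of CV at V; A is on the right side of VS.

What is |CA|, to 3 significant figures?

93.8

C is at the origin; CV runs at -8.4° with length 51.5, so V = 51.5·(cos -8.4°, sin -8.4°) = (50.9, -7.52). ∠CVS = 143.0°, so VS runs at -8.4° + (180° − 143.0°) = 28.6° from the x-axis; with |VS| = 38.6, S = V + 38.6·(cos 28.6°, sin 28.6°) = (84.8, 11.0). VS is perpendicular to SA; with |SA| = 18.4 on the right of VS, A = S + 18.4·(0.479, -0.878) = (93.6, -5.20). Then |CA| = |A − C| = 93.8.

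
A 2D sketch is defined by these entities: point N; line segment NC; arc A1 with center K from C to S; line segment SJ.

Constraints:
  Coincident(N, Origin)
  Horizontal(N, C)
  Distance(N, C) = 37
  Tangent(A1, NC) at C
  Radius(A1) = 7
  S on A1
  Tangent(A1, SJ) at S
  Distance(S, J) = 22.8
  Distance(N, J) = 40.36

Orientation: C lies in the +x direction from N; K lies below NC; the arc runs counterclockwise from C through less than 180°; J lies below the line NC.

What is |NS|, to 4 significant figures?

30.70

N is at the origin; N and C share the same y with |NC| = 37.0 and C on the +x side, so C = (37.00, 0.000). Since A1 is tangent to NC there, KC ⟂ NC, so K = C + (0, -7) = (37.00, -7.000). Since KS ⟂ SJ (tangency), |KJ| = √(7.0² + 22.8²) = 23.85 regardless of where S sits on A1. So J lies on both circle(N, 40.36) and circle(K, 23.85); the below-NC intersection is J = (27.99, -29.08). S is the foot of the tangent from J: S = (30.03, -6.373).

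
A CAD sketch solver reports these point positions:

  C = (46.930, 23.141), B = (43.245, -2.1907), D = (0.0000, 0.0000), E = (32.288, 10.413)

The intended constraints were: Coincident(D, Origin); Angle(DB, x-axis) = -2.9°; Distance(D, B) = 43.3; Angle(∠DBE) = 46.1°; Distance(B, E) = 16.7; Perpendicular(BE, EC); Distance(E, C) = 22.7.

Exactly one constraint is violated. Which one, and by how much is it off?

Distance(E, C) = 22.7 — off by 3.30.

D = (0.00, 0.00) ✓; DB at -2.900° ✓; |DB| = 43.30 ✓; ∠DBE = 46.10° ✓; |BE| = 16.70 ✓; ∠(BE, EC) = 90.00° ✓; |EC| = 19.40 ✗.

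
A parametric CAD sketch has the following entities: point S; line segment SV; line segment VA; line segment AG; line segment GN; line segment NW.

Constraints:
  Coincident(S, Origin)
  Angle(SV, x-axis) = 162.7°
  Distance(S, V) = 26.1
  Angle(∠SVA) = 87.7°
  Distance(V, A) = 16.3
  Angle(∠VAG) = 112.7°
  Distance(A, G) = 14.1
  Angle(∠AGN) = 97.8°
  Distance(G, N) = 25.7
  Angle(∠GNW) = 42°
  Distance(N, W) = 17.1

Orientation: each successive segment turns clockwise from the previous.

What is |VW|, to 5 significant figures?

10.835

S is at the origin; SV runs at 162.7° with length 26.1, so V = (-24.919, 7.7615). ∠SVA = 87.7° gives VA at 70.400° from the x-axis; with |VA| = 16.3, A = (-19.451, 23.117). ∠VAG = 112.7° gives AG at 3.1000° from the x-axis; with |AG| = 14.1, G = (-5.3720, 23.880). ∠AGN = 97.8° gives GN at -79.100° from the x-axis; with |GN| = 25.7, N = (-0.51228, -1.3568). ∠GNW = 42.0° gives NW at 142.90° from the x-axis; with |NW| = 17.1, W = (-14.151, 8.9580). Then |VW| = |W − V| = 10.835.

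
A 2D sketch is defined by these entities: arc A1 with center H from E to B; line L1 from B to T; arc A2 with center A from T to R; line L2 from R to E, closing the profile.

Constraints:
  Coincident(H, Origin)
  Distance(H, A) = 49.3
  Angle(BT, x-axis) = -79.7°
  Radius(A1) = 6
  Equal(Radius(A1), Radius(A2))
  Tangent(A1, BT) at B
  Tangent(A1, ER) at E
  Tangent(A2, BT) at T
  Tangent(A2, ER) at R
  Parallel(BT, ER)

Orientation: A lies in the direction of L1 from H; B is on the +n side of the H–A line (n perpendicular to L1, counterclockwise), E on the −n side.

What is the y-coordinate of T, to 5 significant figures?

-47.433

Tangency of A1 to both parallel lines with radius 6.0 puts B and E at H ± 6.0·n: B = (5.9033, 1.0728), E = (-5.9033, -1.0728). Equal radii place T and R the same way about A: T = A + 6.0·n = (14.718, -47.433), R = A − 6.0·n = (2.9116, -49.578). So T.y = -47.433.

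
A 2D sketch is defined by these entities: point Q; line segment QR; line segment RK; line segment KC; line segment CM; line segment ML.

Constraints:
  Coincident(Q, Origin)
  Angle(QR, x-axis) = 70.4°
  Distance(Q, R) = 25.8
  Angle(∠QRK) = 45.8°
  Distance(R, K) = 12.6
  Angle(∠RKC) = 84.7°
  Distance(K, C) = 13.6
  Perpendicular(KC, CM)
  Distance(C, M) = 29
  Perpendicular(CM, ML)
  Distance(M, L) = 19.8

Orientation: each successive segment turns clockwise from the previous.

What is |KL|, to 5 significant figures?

29.655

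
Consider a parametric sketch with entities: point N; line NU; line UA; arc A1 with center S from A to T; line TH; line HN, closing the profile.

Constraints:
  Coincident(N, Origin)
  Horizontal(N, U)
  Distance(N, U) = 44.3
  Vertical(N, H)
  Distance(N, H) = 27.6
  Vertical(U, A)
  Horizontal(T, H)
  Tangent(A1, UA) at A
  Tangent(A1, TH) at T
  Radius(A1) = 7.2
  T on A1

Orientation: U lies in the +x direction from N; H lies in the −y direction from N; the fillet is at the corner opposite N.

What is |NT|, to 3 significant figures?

46.2

The virtual corner opposite N is at (44.3, -27.6). Tangency of A1 to UA means the radius SA is perpendicular to UA and tangency of A1 to TH means the radius ST is perpendicular to TH, with radius 7.2, so the center S sits 7.2 in from both sides at S = (37.1, -20.4). That places the tangent points at A = (44.3, -20.4) on UA and T = (37.1, -27.6) on TH. Then |NT| = |T − N| = 46.2.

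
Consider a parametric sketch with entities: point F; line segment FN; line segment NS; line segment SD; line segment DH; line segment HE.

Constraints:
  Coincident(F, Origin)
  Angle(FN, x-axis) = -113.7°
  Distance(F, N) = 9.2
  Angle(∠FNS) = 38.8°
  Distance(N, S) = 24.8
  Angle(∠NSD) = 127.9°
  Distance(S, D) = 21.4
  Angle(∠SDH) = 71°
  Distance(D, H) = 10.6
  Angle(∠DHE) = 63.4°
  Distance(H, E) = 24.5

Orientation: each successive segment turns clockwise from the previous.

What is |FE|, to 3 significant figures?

25.9

F is at the origin; FN runs at -113.7° with length 9.2, so N = (-3.70, -8.42). ∠FNS = 38.8° gives NS at 105° from the x-axis; with |NS| = 24.8, S = (-10.2, 15.5). ∠NSD = 127.9° gives SD at 53.0° from the x-axis; with |SD| = 21.4, D = (2.72, 32.6). ∠SDH = 71.0° gives DH at -56.0° from the x-axis; with |DH| = 10.6, H = (8.65, 23.8). ∠DHE = 63.4° gives HE at -173° from the x-axis; with |HE| = 24.5, E = (-15.6, 20.7). Then |FE| = |E − F| = 25.9.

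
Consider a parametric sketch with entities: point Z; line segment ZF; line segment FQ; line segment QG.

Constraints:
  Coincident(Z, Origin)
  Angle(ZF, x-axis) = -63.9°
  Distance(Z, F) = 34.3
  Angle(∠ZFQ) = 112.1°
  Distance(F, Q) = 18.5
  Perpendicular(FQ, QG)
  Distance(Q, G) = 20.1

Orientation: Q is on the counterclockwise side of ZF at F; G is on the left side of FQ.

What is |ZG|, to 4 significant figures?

33.51

Z is at the origin; ZF runs at -63.9° with length 34.3, so F = 34.3·(cos -63.9°, sin -63.9°) = (15.09, -30.80). ∠ZFQ = 112.1°, so FQ runs at -63.9° + (180° − 112.1°) = 4.000° from the x-axis; with |FQ| = 18.5, Q = F + 18.5·(cos 4.000°, sin 4.000°) = (33.54, -29.51). FQ is perpendicular to QG; with |QG| = 20.1 on the left of FQ, G = Q + 20.1·(-0.06976, 0.9976) = (32.14, -9.461). Then |ZG| = |G − Z| = 33.51.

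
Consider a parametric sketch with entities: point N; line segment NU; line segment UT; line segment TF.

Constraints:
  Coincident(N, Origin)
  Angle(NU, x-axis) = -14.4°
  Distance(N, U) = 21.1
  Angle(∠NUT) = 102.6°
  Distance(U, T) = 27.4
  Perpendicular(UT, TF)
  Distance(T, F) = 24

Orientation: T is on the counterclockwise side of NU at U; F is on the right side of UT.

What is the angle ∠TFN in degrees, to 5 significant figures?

35.666°

N is at the origin; NU runs at -14.4° with length 21.1, so U = 21.1·(cos -14.4°, sin -14.4°) = (20.437, -5.2474). ∠NUT = 102.6°, so UT runs at -14.4° + (180° − 102.6°) = 63.000° from the x-axis; with |UT| = 27.4, T = U + 27.4·(cos 63.000°, sin 63.000°) = (32.876, 19.166). UT ⟂ TF; with |TF| = 24.0 on the right of UT, F = T + 24.0·(0.89101, -0.45399) = (54.261, 8.2705). Then cos ∠TFN = FT·FN / (|FT||FN|), giving 35.666°.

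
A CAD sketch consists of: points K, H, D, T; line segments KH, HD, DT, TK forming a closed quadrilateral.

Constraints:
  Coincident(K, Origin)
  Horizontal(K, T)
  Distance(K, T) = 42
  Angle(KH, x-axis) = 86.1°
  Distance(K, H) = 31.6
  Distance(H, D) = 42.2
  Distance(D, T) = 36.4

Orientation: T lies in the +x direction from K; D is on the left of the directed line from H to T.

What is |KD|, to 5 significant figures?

57.124

Checks: |KT| = 42.00 ✓; |KH| = 31.60 ✓; |HD| = 42.20 ✓; |DT| = 36.40 ✓.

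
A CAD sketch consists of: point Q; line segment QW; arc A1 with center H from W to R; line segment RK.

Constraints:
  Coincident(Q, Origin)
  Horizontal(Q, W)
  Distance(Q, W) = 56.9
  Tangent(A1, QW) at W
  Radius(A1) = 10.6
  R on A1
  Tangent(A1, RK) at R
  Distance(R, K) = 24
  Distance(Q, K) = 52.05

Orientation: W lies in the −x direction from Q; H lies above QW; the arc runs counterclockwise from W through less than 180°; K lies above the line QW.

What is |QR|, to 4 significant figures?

47.29

Checks: |HW| = 10.60 ✓; |HR| = 10.60 ✓; ∠(HR, RK) = 90.00° ✓; |RK| = 24.00 ✓; |QK| = 52.05 ✓.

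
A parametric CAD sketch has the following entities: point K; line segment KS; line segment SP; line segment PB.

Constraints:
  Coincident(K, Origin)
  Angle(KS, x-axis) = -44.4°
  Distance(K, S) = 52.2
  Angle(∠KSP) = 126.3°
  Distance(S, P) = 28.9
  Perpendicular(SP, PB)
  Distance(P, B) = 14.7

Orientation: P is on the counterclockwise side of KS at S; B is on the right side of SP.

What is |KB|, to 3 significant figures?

82.5

K is at the origin; KS runs at -44.4° with length 52.2, so S = 52.2·(cos -44.4°, sin -44.4°) = (37.3, -36.5). ∠KSP = 126.3°, so SP runs at -44.4° + (180° − 126.3°) = 9.30° from the x-axis; with |SP| = 28.9, P = S + 28.9·(cos 9.30°, sin 9.30°) = (65.8, -31.9). SP is perpendicular to PB; with |PB| = 14.7 on the right of SP, B = P + 14.7·(0.162, -0.987) = (68.2, -46.4). Then |KB| = |B − K| = 82.5.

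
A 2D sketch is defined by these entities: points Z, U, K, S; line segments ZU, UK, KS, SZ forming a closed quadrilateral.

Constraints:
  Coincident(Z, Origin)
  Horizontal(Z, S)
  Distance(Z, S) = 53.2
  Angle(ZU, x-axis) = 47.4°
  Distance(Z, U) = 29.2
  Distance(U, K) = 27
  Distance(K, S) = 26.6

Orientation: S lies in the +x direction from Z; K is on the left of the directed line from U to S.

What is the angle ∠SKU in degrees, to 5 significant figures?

95.727°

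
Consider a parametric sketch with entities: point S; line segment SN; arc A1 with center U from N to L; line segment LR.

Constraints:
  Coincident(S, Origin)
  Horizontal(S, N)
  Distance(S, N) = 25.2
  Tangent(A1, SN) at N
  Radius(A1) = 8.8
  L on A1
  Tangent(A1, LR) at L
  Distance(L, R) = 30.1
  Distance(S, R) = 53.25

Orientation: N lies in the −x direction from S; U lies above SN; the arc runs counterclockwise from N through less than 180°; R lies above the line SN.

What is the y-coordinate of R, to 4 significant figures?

37.53

Checks: |UN| = 8.800 ✓; |UL| = 8.800 ✓; ∠(UL, LR) = 90.00° ✓; |LR| = 30.10 ✓; |SR| = 53.25 ✓.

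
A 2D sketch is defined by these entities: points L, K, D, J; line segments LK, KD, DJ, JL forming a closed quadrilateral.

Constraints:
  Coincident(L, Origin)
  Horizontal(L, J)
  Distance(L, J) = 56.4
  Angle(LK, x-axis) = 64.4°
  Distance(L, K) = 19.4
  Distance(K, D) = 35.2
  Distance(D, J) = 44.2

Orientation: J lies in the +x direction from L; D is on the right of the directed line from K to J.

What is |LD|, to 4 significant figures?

23.03

Checks: |LJ| = 56.40 ✓; |LK| = 19.40 ✓; |KD| = 35.20 ✓; |DJ| = 44.20 ✓.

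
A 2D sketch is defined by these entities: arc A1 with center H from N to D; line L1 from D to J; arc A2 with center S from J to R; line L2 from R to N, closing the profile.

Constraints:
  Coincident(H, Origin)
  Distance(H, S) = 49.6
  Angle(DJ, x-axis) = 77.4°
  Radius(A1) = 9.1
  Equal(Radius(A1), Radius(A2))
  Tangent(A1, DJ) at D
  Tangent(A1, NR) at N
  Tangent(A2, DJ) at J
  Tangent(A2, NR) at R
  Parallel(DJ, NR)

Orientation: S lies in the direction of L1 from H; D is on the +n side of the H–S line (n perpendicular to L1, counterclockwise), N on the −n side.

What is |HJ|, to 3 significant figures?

50.4

The slot axis is L1's direction at 77.4°, so u = (cos 77.4°, sin 77.4°) = (0.218, 0.976) and n = (−sin 77.4°, cos 77.4°) = (-0.976, 0.218). H is at the origin and S lies 49.6 along u from H, so S = 49.6·u = (10.8, 48.4). Tangency of A1 to both parallel lines with radius 9.1 puts D and N at H ± 9.1·n: D = (-8.88, 1.99), N = (8.88, -1.99). Equal radii place J and R the same way about S: J = S + 9.1·n = (1.94, 50.4), R = S − 9.1·n = (19.7, 46.4). Then |HJ| = |J − H| = 50.4.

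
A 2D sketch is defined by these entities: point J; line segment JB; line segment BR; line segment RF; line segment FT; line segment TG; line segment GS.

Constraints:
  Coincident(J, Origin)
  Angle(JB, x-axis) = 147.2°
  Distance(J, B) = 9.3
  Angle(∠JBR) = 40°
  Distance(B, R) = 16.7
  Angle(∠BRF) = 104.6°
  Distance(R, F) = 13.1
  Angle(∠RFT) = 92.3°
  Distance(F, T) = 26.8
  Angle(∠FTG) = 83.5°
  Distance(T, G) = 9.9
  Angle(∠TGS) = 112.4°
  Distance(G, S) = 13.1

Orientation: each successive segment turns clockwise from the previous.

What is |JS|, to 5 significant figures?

4.2460

J is at the origin; JB runs at 147.2° with length 9.3, so B = (-7.8173, 5.0379). ∠JBR = 40.0° gives BR at 7.2000° from the x-axis; with |BR| = 16.7, R = (8.7510, 7.1310). ∠BRF = 104.6° gives RF at -68.200° from the x-axis; with |RF| = 13.1, F = (13.616, -5.0322). ∠RFT = 92.3° gives FT at -155.90° from the x-axis; with |FT| = 26.8, T = (-10.848, -15.975). ∠FTG = 83.5° gives TG at 107.60° from the x-axis; with |TG| = 9.9, G = (-13.841, -6.5389). ∠TGS = 112.4° gives GS at 40.000° from the x-axis; with |GS| = 13.1, S = (-3.8063, 1.8816). Then |JS| = |S − J| = 4.2460.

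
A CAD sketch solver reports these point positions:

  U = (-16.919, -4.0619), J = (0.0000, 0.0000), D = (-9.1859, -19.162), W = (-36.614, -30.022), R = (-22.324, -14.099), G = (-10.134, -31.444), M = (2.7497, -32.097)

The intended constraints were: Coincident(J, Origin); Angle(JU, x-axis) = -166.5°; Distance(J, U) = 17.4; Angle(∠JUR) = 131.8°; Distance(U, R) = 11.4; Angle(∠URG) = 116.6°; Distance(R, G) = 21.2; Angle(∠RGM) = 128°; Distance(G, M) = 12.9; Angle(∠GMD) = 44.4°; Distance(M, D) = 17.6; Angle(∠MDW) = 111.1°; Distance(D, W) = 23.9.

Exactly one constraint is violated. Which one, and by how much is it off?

Distance(D, W) = 23.9 — off by 5.60.

J = (0.00, 0.00) ✓; JU at -166.5° ✓; |JU| = 17.40 ✓; ∠JUR = 131.8° ✓; |UR| = 11.40 ✓; ∠URG = 116.6° ✓; |RG| = 21.20 ✓; ∠RGM = 128.0° ✓; |GM| = 12.90 ✓; ∠GMD = 44.40° ✓; |MD| = 17.60 ✓; ∠MDW = 111.1° ✓; |DW| = 29.50 ✗.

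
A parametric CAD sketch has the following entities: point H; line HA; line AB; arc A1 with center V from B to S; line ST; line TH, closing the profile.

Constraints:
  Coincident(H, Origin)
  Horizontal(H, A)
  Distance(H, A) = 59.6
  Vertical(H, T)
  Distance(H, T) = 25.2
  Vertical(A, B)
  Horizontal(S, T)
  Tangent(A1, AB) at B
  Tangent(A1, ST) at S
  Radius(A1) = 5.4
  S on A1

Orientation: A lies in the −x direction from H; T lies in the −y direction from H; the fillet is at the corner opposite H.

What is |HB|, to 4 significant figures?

62.80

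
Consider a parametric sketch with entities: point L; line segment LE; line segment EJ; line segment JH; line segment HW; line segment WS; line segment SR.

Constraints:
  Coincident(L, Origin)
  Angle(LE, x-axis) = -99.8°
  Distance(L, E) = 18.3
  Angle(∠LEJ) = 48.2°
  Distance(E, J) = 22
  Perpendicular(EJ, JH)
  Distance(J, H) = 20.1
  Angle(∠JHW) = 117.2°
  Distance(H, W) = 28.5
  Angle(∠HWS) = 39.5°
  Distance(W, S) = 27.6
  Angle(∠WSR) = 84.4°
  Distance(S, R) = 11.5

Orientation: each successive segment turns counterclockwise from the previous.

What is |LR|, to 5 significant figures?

5.4476

∠HWS = 39.5° gives WS at -34.700° from the x-axis; with |WS| = 27.6, S = (-0.81802, -7.4259). ∠WSR = 84.4° gives SR at 60.900° from the x-axis; with |SR| = 11.5, R = (4.7748, 2.6225). Then |LR| = |R − L| = 5.4476.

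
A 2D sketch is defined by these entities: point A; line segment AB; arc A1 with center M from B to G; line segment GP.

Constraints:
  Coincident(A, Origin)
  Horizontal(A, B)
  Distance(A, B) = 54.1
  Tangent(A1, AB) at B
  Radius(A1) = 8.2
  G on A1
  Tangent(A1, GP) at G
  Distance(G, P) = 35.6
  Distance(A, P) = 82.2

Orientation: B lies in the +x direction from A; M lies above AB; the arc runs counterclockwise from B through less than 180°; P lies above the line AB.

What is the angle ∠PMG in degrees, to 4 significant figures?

77.03°

A is at the origin; A and B share the same y with |AB| = 54.1 and B on the +x side, so B = (54.10, 0.000). A1 meets AB tangentially, so MB is at right angles to AB, so M = B + (0, 8.2) = (54.10, 8.200). Since MG ⟂ GP (tangency), |MP| = √(8.2² + 35.6²) = 36.53 regardless of where G sits on A1. So P lies on both circle(A, 82.2) and circle(M, 36.53); the above-AB intersection is P = (71.69, 40.22). G is the foot of the tangent from P: G = (61.99, 5.966).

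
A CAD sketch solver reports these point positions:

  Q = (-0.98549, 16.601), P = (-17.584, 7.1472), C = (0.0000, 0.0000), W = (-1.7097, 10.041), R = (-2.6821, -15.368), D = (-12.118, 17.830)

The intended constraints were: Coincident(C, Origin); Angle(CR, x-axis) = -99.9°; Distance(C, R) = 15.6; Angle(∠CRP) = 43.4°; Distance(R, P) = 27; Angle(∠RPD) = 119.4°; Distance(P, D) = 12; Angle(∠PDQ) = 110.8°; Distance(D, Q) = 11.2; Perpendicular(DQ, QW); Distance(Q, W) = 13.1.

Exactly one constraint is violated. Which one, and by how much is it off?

Distance(Q, W) = 13.1 — off by 6.50.

C = (0.00, 0.00) ✓; CR at -99.90° ✓; |CR| = 15.60 ✓; ∠CRP = 43.40° ✓; |RP| = 27.00 ✓; ∠RPD = 119.4° ✓; |PD| = 12.00 ✓; ∠PDQ = 110.8° ✓; |DQ| = 11.20 ✓; ∠(DQ, QW) = 90.00° ✓; |QW| = 6.600 ✗.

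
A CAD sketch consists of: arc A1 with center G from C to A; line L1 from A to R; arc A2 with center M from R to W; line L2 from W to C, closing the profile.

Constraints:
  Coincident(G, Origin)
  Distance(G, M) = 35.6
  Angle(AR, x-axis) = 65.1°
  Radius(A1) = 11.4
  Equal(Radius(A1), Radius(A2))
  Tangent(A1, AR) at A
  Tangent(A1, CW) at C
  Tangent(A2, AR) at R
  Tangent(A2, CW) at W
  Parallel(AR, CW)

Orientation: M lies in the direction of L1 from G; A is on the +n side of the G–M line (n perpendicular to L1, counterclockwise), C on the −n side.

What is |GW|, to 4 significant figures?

37.38

Tangency of A1 to both parallel lines with radius 11.4 puts A and C at G ± 11.4·n: A = (-10.34, 4.800), C = (10.34, -4.800). Equal radii place R and W the same way about M: R = M + 11.4·n = (4.649, 37.09), W = M − 11.4·n = (25.33, 27.49). Then |GW| = |W − G| = 37.38.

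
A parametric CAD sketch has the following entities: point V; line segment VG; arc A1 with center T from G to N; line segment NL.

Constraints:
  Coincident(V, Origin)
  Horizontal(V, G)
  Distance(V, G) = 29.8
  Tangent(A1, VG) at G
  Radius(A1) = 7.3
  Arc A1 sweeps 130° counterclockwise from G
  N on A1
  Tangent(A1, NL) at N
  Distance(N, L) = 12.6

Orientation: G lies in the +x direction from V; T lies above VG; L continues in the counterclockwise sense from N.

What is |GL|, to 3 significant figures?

21.8

V is at the origin; V and G share the same y with |VG| = 29.8 and G on the +x side, so G = (29.8, 0.00). Since A1 is tangent to VG there, TG ⟂ VG, so T = G + (0, 7.3) = (29.8, 7.30). On A1, G sits at bearing -90° from T; a 130° counterclockwise sweep puts N at bearing 40°, so N = T + 7.3·(cos 40°, sin 40°) = (35.4, 12.0). Tangency of A1 to NL means the radius TN is perpendicular to NL, so NL runs along (−sin 40°, cos 40°); with |NL| = 12.6, L = (27.3, 21.6). Then |GL| = |L − G| = 21.8.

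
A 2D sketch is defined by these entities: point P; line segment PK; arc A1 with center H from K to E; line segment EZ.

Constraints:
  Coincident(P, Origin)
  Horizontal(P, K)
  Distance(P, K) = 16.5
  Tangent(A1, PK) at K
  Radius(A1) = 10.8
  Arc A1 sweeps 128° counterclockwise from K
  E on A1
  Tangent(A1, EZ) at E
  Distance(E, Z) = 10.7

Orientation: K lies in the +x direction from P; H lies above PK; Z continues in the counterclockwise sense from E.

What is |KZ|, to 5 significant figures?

25.952

P is at the origin; PK is horizontal with |PK| = 16.5 and K on the +x side, so K = (16.500, 0.0000). Since A1 is tangent to PK there, HK ⟂ PK, so H = K + (0, 10.8) = (16.500, 10.800). On A1, K sits at bearing -90° from H; a 128° counterclockwise sweep puts E at bearing 38°, so E = H + 10.8·(cos 38°, sin 38°) = (25.011, 17.449). The tangent condition forces HE to be normal to EZ, so EZ runs along (−sin 38°, cos 38°); with |EZ| = 10.7, Z = (18.423, 25.881). Then |KZ| = |Z − K| = 25.952.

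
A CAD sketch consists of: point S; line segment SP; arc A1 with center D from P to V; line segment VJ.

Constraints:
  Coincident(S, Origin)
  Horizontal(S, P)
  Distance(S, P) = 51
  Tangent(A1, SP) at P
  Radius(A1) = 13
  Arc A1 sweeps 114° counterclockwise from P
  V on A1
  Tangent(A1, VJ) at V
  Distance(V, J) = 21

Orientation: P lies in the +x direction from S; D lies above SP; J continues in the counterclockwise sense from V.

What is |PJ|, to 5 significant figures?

37.620

S is at the origin; SP is horizontal with |SP| = 51.0 and P on the +x side, so P = (51.000, 0.0000). A1 meets SP tangentially, so DP is at right angles to SP, so D = P + (0, 13) = (51.000, 13.000). On A1, P sits at bearing -90° from D; a 114° counterclockwise sweep puts V at bearing 24°, so V = D + 13.0·(cos 24°, sin 24°) = (62.876, 18.288). Tangency of A1 to VJ means the radius DV is perpendicular to VJ, so VJ runs along (−sin 24°, cos 24°); with |VJ| = 21.0, J = (54.335, 37.472). Then |PJ| = |J − P| = 37.620.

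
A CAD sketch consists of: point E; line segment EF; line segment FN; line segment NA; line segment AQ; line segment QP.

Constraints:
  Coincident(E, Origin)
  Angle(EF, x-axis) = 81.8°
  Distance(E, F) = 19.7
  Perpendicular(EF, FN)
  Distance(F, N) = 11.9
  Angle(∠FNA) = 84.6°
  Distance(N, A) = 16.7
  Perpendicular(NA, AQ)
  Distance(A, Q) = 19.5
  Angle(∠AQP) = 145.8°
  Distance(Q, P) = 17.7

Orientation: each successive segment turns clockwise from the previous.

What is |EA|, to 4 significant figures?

10.78

EF ⟂ FN, so FN runs at -8.200°; with |FN| = 11.9, N = (14.59, 17.80). ∠FNA = 84.6° gives NA at -103.6° from the x-axis; with |NA| = 16.7, A = (10.66, 1.570). Then |EA| = |A − E| = 10.78.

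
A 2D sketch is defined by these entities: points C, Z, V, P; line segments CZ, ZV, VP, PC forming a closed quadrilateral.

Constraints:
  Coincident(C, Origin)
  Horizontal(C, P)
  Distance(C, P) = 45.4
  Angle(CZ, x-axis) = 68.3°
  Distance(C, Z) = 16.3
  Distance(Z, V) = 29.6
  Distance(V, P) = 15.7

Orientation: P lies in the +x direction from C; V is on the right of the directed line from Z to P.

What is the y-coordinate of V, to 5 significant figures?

-2.3800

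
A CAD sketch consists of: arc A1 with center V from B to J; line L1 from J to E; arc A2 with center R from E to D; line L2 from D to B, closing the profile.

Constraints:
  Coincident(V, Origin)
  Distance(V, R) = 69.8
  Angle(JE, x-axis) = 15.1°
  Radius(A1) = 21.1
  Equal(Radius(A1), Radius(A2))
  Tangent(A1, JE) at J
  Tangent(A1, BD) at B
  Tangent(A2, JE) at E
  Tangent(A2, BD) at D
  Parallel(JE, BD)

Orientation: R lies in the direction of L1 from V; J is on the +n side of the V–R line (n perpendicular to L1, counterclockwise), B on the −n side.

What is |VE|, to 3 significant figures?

72.9

The slot axis is L1's direction at 15.1°, so u = (cos 15.1°, sin 15.1°) = (0.965, 0.261) and n = (−sin 15.1°, cos 15.1°) = (-0.261, 0.965). V is at the origin and R lies 69.8 along u from V, so R = 69.8·u = (67.4, 18.2). Tangency of A1 to both parallel lines with radius 21.1 puts J and B at V ± 21.1·n: J = (-5.50, 20.4), B = (5.50, -20.4). Equal radii place E and D the same way about R: E = R + 21.1·n = (61.9, 38.6), D = R − 21.1·n = (72.9, -2.19). Then |VE| = |E − V| = 72.9.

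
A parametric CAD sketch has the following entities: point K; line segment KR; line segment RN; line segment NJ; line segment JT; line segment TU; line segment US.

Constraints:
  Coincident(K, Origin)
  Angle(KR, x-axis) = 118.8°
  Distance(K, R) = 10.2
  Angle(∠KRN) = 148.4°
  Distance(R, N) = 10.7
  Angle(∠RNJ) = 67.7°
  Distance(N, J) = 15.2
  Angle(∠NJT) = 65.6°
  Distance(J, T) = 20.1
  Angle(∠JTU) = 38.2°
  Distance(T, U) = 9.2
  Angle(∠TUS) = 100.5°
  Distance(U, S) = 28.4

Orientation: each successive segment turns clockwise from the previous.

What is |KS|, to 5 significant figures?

25.817

K is at the origin; KR runs at 118.8° with length 10.2, so R = (-4.9139, 8.9383). ∠KRN = 148.4° gives RN at 87.200° from the x-axis; with |RN| = 10.7, N = (-4.3912, 19.626). ∠RNJ = 67.7° gives NJ at -25.100° from the x-axis; with |NJ| = 15.2, J = (9.3735, 13.178). ∠NJT = 65.6° gives JT at -139.50° from the x-axis; with |JT| = 20.1, T = (-5.9107, 0.12382). ∠JTU = 38.2° gives TU at 78.700° from the x-axis; with |TU| = 9.2, U = (-4.1080, 9.1455). ∠TUS = 100.5° gives US at -0.80000° from the x-axis; with |US| = 28.4, S = (24.289, 8.7489). Then |KS| = |S − K| = 25.817.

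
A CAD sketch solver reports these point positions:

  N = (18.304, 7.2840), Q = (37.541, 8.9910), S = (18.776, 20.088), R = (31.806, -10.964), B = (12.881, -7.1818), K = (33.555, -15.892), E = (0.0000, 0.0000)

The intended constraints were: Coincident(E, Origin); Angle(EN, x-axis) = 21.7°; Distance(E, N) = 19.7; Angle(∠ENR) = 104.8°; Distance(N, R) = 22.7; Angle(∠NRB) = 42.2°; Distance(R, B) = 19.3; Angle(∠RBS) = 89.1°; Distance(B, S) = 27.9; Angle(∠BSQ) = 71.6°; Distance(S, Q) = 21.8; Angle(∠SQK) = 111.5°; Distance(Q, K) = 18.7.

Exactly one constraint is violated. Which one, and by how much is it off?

Distance(Q, K) = 18.7 — off by 6.50.

E = (0.00, 0.00) ✓; EN at 21.70° ✓; |EN| = 19.70 ✓; ∠ENR = 104.8° ✓; |NR| = 22.70 ✓; ∠NRB = 42.20° ✓; |RB| = 19.30 ✓; ∠RBS = 89.10° ✓; |BS| = 27.90 ✓; ∠BSQ = 71.60° ✓; |SQ| = 21.80 ✓; ∠SQK = 111.5° ✓; |QK| = 25.20 ✗.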